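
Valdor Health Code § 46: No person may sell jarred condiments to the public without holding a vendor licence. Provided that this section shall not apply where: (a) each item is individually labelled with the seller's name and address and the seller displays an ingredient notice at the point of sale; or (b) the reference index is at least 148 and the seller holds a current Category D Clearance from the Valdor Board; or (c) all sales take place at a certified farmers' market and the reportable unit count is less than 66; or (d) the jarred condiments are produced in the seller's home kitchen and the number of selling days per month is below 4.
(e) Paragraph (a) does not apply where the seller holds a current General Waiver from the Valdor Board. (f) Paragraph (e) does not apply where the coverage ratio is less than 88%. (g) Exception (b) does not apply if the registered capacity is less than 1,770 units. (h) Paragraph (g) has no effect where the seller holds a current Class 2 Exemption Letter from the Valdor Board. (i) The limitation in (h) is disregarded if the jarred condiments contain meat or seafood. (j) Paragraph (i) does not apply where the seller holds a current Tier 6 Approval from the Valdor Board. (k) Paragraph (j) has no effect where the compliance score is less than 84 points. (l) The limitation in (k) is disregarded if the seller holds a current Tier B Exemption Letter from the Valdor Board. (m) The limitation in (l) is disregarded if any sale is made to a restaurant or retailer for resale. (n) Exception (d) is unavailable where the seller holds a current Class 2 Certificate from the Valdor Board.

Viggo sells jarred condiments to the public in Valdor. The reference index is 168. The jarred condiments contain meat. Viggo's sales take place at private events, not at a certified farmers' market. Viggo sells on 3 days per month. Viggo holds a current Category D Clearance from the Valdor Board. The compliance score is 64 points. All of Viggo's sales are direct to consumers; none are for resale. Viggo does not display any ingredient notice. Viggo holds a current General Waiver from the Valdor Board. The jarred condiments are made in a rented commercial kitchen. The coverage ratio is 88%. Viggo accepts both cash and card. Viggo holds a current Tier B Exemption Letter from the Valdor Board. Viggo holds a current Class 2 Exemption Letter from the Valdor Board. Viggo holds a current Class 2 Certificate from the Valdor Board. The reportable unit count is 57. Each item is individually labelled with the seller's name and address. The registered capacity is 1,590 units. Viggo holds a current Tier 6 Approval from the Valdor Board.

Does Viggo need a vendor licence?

No — exception (b) applies; Viggo is not required to hold a vendor licence.

Exception (a) does not apply: no ingredient notice is displayed.
All of (b)'s requirements are met (the reference index is 168, meeting the 148 threshold; a current Category D Clearance is held). Applying paragraphs (g)–(m): (g) would limit (b) — the registered capacity is 1,590 units, less than the 1,770 units limit — but (h) sets (g) aside: (h) operates against (g): a current Class 2 Exemption Letter is held. (i) would limit (h) — the jarred condiments contain meat — but (j) sets (i) aside: (j) is triggered — a current Tier 6 Approval is held. (k) is triggered (the compliance score is 64 points, less than the 84 points limit), but is overridden by (l): (l) operates against (k): a current Tier B Exemption Letter is held. (m), which would lift (l), does not operate here — no sales are for resale. (b) remains available.
Exception (c) fails — sales are at private events, not a certified farmers' market.
Exception (d) fails — the jarred condiments are made in a commercial kitchen, not a home kitchen.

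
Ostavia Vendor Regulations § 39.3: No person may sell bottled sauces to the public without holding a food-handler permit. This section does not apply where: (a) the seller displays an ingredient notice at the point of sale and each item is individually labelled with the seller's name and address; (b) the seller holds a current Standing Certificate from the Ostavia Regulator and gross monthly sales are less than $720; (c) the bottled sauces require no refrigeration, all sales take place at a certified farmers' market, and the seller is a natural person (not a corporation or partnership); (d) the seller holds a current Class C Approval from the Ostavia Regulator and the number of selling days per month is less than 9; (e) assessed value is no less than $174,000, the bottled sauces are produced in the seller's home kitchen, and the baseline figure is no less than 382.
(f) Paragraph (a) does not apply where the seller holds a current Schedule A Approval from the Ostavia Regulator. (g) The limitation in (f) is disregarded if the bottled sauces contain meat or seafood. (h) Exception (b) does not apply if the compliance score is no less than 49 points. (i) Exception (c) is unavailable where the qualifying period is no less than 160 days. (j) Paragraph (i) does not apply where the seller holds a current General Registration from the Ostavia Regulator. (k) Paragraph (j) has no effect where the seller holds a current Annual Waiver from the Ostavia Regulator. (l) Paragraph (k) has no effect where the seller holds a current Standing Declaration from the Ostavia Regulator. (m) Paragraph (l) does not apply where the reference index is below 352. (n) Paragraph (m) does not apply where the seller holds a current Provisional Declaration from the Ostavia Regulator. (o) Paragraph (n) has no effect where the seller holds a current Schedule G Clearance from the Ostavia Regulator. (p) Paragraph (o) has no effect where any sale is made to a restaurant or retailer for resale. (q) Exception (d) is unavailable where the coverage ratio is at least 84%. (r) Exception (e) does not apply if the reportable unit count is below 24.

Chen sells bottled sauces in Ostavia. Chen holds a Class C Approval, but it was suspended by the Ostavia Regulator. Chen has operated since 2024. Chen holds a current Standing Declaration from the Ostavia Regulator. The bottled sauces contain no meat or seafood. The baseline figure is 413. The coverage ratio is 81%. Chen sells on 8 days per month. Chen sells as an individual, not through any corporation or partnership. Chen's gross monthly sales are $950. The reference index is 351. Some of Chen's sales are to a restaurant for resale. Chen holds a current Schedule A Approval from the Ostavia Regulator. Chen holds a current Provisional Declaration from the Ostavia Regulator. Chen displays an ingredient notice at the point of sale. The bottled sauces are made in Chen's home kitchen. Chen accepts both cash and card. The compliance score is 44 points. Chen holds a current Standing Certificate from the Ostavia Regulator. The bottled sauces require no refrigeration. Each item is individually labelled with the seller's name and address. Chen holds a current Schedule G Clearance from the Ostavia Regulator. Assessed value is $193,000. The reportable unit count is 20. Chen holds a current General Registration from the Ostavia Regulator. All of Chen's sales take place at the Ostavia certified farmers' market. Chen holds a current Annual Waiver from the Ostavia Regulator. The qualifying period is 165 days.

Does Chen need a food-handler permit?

Exception (a)'s conditions are all satisfied: an ingredient notice is displayed; items are individually labelled. But applying paragraphs (f)–(g): (f) is engaged — a current Schedule A Approval is held. (g), which would lift (f), is not triggered — the bottled sauces contain no meat or seafood. Exception (a) does not apply.
Exception (b) does not apply: gross monthly sales are $950, not less than $720.
Exception (c) is satisfied on its face — the bottled sauces are shelf-stable; all sales are at a certified farmers' market; the seller is a natural person. Applying paragraphs (i)–(p): (i) applies (the qualifying period is 165 days, meeting the 160 days threshold), but is displaced by (j): (j) operates against (i): a current General Registration is held. (k) is triggered (a current Annual Waiver is held), but is itself disapplied by (l): (l) operates against (k): a current Standing Declaration is held. (m) is engaged (the reference index is 351, below the 352 limit), but is itself disapplied by (n): (n) operates against (m): a current Provisional Declaration is held. (o) would limit (n) — a current Schedule G Clearance is held — but (p) sets (o) aside: (p) operates against (o): some sales are to a restaurant for resale. So (c) applies.
Exception (d) fails — there is no Class C Approval in force.
Exception (e) is satisfied on its face — assessed value is $193,000, meeting the $174,000 threshold; the bottled sauces are home-kitchen produced; the baseline figure is 413, meeting the 382 threshold. But applying paragraph (r): (r) operates against (e): the reportable unit count is 20, below the 24 limit. So (e) is unavailable.

No — exception (c) applies; Chen is not required to hold a food-handler permit.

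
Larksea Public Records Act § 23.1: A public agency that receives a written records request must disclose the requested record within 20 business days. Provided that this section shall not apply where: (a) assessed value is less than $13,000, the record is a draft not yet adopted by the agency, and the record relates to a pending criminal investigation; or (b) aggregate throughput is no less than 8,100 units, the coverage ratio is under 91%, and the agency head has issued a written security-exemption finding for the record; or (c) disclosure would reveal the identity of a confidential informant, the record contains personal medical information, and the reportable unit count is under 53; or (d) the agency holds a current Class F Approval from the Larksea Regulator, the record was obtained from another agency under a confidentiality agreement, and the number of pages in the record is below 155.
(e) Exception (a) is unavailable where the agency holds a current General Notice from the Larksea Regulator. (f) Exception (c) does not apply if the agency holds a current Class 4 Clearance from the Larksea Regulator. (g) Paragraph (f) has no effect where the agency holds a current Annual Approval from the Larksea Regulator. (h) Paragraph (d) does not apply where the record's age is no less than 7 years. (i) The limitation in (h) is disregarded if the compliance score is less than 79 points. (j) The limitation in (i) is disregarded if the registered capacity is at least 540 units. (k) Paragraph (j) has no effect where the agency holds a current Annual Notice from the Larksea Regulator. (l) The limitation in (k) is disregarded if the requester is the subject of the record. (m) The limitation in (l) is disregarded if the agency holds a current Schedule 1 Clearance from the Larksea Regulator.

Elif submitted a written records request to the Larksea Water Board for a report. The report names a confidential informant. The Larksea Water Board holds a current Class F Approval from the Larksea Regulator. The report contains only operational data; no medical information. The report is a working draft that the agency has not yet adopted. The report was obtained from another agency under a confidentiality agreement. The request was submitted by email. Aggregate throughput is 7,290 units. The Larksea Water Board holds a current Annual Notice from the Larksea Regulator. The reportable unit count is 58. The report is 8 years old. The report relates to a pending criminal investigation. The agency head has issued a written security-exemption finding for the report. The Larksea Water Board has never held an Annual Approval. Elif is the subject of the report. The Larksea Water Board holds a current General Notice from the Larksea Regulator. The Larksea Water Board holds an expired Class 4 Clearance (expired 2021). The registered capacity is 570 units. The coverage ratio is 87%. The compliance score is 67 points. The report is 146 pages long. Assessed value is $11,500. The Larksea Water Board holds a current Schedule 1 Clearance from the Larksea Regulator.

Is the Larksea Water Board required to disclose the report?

Exception (a) is satisfied on its face — assessed value is $11,500, less than the $13,000 limit; the report is an unadopted draft; the report relates to a pending investigation. Turning to paragraph (e): (e) is triggered — a current General Notice is held. Exception (a) does not apply.
Exception (b) fails — aggregate throughput is 7,290 units, short of 8,100 units.
Exception (c) does not apply: the report contains only operational data.
Exception (d) is satisfied on its face — a current Class F Approval is held; the report was obtained under a confidentiality agreement; the number of pages in the record is 146, below the 155 limit. Considering the limiting provisions: (h) would limit (d) — the record's age is 8 years, meeting the 7 years threshold — but (i) sets (h) aside: (i) is triggered — the compliance score is 67 points, less than the 79 points limit. (j) applies (the registered capacity is 570 units, meeting the 540 units threshold), but is set aside by (k): (k) operates against (j): a current Annual Notice is held. (l) would limit (k) — Elif is the subject of the report — but (m) sets (l) aside: (m) operates against (l): a current Schedule 1 Clearance is held. (d) remains available.

No — exception (d) applies; the Larksea Water Board is not required to disclose the report.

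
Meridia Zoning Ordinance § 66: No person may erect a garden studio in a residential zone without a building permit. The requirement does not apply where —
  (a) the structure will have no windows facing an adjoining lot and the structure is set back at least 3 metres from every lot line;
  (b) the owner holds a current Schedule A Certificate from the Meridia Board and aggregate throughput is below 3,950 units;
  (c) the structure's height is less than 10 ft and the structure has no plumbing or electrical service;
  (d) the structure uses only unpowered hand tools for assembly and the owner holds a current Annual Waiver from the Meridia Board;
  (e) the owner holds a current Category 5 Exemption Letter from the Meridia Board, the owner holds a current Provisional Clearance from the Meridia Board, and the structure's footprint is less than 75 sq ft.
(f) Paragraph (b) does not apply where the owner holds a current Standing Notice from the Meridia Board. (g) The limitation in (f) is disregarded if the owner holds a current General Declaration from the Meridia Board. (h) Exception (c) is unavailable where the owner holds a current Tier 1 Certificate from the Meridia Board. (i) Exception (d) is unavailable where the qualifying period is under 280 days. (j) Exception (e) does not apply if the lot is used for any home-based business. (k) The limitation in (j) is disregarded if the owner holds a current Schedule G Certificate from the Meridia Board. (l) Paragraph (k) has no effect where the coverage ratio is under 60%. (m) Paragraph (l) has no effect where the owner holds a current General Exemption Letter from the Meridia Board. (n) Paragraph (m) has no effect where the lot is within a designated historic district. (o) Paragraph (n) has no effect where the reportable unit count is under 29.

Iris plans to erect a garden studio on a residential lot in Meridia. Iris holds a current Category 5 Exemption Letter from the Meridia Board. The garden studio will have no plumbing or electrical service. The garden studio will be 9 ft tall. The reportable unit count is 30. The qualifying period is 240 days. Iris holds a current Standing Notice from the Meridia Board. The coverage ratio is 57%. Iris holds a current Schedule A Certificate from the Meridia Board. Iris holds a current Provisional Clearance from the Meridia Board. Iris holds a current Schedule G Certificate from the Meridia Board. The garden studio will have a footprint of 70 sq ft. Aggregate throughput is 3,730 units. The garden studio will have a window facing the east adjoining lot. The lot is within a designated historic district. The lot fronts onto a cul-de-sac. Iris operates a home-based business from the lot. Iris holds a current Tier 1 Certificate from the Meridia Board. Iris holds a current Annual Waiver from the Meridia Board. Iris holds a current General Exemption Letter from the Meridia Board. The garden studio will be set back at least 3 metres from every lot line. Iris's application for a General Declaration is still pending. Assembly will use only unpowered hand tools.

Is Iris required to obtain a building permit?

Yes — Iris must obtain a building permit.

Exception (a) does not apply: a window faces an adjoining lot.
Exception (b) is satisfied on its face — a current Schedule A Certificate is held; aggregate throughput is 3,730 units, below the 3,950 units limit. But: (f) operates against (b): a current Standing Notice is held. (g), which would lift (f), is not engaged — there is no General Declaration in force. So (b) is unavailable.
Exception (c)'s conditions are all satisfied: the structure's height is 9 ft, less than the 10 ft limit; there is no plumbing or electrical service. But applying paragraph (h): (h) operates — a current Tier 1 Certificate is held. (c) is therefore removed.
All of (d)'s requirements are met (assembly uses only hand tools; a current Annual Waiver is held). But applying paragraph (i): (i) operates against (d): the qualifying period is 240 days, under the 280 days limit. Exception (d) does not apply.
All of (e)'s requirements are met (a current Category 5 Exemption Letter is held; a current Provisional Clearance is held; the structure's footprint is 70 sq ft, less than the 75 sq ft limit). Turning to paragraphs (j)–(o): (j) operates against (e): a home-based business operates on the lot. (k) would limit (j) — a current Schedule G Certificate is held — but (l) sets (k) aside: (l) operates against (k): the coverage ratio is 57%, under the 60% limit. (m) applies (a current General Exemption Letter is held), but is overridden by (n): (n) is triggered — the lot is in a historic district. (o) does not operate here (the reportable unit count is 30, not under 29), so (n) stands. So (e) is unavailable.
Every exception is unavailable, so the rule governs.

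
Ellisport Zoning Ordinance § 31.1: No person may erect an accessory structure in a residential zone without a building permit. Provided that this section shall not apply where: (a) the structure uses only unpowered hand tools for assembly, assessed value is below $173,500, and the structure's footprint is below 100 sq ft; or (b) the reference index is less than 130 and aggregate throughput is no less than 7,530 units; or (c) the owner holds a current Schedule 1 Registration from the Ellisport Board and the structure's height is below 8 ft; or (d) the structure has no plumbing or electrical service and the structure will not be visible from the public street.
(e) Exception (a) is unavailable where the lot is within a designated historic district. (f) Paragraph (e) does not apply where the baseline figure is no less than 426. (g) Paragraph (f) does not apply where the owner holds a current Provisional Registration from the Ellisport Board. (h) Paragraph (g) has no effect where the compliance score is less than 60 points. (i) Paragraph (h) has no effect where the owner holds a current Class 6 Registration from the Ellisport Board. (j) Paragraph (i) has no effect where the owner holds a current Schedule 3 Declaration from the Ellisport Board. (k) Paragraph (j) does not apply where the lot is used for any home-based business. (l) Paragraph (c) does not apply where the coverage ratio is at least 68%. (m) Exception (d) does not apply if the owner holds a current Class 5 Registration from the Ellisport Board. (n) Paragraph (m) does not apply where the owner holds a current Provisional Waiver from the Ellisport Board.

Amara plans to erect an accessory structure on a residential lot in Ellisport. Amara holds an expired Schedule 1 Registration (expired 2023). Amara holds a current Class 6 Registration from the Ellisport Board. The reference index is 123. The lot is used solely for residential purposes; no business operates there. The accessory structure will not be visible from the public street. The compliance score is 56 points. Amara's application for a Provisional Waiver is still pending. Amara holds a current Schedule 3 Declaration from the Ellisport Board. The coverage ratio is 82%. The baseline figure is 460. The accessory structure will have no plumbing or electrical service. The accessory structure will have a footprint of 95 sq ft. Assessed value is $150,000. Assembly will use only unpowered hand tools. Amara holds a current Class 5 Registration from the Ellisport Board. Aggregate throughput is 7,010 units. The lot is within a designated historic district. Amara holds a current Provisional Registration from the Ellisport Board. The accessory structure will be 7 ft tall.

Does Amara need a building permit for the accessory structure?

Exception (a) is satisfied on its face — assembly uses only hand tools; assessed value is $150,000, below the $173,500 limit; the structure's footprint is 95 sq ft, below the 100 sq ft limit. As to paragraphs (e)–(k): (e) is engaged (the lot is in a historic district), but is overridden by (f): (f) operates against (e): the baseline figure is 460, meeting the 426 threshold. (g) applies (a current Provisional Registration is held), but is set aside by (h): (h) operates against (g): the compliance score is 56 points, less than the 60 points limit. (i) would limit (h) — a current Class 6 Registration is held — but (j) sets (i) aside: (j) operates against (i): a current Schedule 3 Declaration is held. (k) is not engaged (the lot is solely residential), so (j) stands. (a) remains available.
Exception (b) requires that aggregate throughput is no less than 7,530 units; but aggregate throughput is 7,010 units, short of 7,530 units, so (b) is unavailable.
Exception (c) does not apply: there is no Schedule 1 Registration in force.
Exception (d) is satisfied on its face — there is no plumbing or electrical service; the structure will not be visible from the street. Turning to paragraphs (m)–(n): (m) operates against (d): a current Class 5 Registration is held. (n) is not engaged (there is no Provisional Waiver in force), so (m) stands. Exception (d) does not apply.

No — exception (a) applies; Amara does not need a building permit.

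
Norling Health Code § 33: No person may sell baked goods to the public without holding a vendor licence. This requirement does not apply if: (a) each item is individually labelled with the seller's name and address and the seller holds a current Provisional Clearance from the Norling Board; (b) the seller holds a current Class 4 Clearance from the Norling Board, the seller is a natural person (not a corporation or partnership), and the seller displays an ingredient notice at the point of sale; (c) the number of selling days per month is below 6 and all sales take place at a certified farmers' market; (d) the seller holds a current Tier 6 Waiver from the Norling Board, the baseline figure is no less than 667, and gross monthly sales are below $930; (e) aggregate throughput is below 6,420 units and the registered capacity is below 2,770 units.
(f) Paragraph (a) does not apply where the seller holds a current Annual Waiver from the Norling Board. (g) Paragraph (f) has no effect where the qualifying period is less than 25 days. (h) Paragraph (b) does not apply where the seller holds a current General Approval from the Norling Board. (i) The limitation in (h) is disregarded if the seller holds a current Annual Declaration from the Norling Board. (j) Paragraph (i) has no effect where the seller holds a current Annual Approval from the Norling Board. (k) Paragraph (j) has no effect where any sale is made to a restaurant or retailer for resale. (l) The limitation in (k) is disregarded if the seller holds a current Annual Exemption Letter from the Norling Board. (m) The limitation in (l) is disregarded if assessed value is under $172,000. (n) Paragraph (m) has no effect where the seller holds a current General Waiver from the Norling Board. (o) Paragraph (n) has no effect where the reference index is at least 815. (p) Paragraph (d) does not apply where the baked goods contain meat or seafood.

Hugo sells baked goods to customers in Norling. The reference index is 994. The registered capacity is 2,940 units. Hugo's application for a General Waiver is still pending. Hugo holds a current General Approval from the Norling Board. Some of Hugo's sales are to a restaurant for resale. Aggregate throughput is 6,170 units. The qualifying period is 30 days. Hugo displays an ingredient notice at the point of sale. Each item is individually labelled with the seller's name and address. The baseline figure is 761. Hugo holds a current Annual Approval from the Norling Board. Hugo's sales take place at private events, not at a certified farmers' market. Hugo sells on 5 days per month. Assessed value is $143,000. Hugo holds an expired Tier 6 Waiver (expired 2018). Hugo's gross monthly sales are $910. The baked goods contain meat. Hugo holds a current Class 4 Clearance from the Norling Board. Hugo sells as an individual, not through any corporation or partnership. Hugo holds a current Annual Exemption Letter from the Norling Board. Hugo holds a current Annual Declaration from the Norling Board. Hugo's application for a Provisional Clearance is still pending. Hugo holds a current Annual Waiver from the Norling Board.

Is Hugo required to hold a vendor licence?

No — exception (b) applies; Hugo is not required to hold a vendor licence.

Exception (a) fails — the Provisional Clearance is not current.
Exception (b)'s conditions are all satisfied: a current Class 4 Clearance is held; the seller is a natural person; an ingredient notice is displayed. Applying paragraphs (h)–(o): (h) would limit (b) — a current General Approval is held — but (i) sets (h) aside: (i) operates against (h): a current Annual Declaration is held. (j) operates (a current Annual Approval is held), but yields to (k): (k) operates against (j): some sales are to a restaurant for resale. (l) is engaged (a current Annual Exemption Letter is held), but is overridden by (m): (m) operates against (l): assessed value is $143,000, under the $172,000 limit. (n) does not operate here (there is no General Waiver in force), so (m) stands. Exception (b) stands.
Exception (c) does not apply: sales are at private events, not a certified farmers' market.
Exception (d) fails — no current Tier 6 Waiver is held.
Exception (e) fails — the registered capacity is 2,940 units, not below 2,770 units.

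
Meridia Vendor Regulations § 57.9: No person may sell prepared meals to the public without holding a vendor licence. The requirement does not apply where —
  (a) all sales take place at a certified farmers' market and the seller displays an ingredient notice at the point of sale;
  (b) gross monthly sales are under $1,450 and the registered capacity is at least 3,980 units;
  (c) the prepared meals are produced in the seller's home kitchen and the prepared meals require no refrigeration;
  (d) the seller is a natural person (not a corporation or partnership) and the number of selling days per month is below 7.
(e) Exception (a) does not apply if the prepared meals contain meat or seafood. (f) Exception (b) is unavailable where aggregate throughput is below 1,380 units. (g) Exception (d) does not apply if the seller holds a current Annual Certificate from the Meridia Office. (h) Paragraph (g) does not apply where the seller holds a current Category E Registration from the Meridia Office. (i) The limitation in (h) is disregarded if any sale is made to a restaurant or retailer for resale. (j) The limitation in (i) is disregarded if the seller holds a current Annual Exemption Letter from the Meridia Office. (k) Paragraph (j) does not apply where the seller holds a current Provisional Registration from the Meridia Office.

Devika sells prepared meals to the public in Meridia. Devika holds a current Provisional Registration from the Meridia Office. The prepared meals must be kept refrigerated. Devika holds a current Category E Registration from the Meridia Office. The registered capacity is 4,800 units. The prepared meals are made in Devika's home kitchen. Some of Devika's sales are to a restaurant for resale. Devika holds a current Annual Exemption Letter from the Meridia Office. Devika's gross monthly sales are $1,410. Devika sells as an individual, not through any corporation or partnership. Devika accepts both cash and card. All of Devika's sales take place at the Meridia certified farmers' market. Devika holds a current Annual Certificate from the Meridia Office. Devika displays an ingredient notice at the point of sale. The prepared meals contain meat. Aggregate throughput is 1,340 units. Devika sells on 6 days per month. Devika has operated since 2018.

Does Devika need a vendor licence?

All of (a)'s requirements are met (all sales are at a certified farmers' market; an ingredient notice is displayed). However, paragraph (e) must be considered: (e) operates — the prepared meals contain meat. Exception (a) does not apply.
Exception (b): gross monthly sales are $1,410, under the $1,450 limit; the registered capacity is 4,800 units, meeting the 3,980 units threshold — every condition holds. However, paragraph (f) must be considered: (f) is triggered — aggregate throughput is 1,340 units, below the 1,380 units limit. Exception (b) does not apply.
Exception (c) requires that the prepared meals require no refrigeration; but the prepared meals require refrigeration, so (c) is unavailable.
All of (d)'s requirements are met (the seller is a natural person; the number of selling days per month is 6, below the 7 limit). However, paragraphs (g)–(k) must be considered: (g) is triggered — a current Annual Certificate is held. (h) is triggered (a current Category E Registration is held), but yields to (i): (i) operates against (h): some sales are to a restaurant for resale. (j) would limit (i) — a current Annual Exemption Letter is held — but (k) sets (j) aside: (k) operates against (j): a current Provisional Registration is held. So (d) is unavailable.
No exception displaces § 57.9.

Yes — Devika must hold a vendor licence.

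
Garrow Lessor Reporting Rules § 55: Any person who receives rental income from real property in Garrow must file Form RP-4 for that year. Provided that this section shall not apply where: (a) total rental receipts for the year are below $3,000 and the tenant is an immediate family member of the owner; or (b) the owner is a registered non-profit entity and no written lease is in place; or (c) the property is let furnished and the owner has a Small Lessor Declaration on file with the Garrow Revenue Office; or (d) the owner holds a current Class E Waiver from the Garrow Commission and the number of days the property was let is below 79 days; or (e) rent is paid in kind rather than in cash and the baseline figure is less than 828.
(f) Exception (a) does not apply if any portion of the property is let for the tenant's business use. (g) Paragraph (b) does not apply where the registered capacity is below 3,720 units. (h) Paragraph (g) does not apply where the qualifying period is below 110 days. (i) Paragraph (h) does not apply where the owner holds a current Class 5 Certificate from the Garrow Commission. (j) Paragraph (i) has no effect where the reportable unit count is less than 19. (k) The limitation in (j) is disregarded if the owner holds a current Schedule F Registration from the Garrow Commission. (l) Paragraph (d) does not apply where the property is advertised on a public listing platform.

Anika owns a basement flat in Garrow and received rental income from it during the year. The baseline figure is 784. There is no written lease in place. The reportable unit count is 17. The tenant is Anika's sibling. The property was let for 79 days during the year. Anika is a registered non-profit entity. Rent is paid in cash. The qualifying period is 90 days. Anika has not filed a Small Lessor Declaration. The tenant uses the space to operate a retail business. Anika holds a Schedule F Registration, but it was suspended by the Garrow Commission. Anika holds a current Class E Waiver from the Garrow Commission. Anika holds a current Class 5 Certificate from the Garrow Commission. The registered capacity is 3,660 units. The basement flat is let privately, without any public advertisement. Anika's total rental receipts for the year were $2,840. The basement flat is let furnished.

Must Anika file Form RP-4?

All of (a)'s requirements are met (total rental receipts for the year are $2,840, below the $3,000 limit; the tenant is an immediate family member). But applying paragraph (f): (f) operates against (a): the space is let for business use. So (a) is unavailable.
Exception (b) is satisfied on its face — Anika is a registered non-profit; there is no written lease. As to paragraphs (g)–(k): (g) would limit (b) — the registered capacity is 3,660 units, below the 3,720 units limit — but (h) sets (g) aside: (h) is triggered — the qualifying period is 90 days, below the 110 days limit. (i) would limit (h) — a current Class 5 Certificate is held — but (j) sets (i) aside: (j) operates — the reportable unit count is 17, less than the 19 limit. (k) does not operate here (there is no Schedule F Registration in force), so (j) stands. Exception (b) stands.
Exception (c) does not apply: no Small Lessor Declaration is on file.
Exception (d) requires that the number of days the property was let is below 79 days; but the number of days the property was let is 79 days, not below 79 days, so (d) is unavailable.
Exception (e) does not apply: rent is paid in cash.

No — exception (b) applies; Anika is not required to file Form RP-4.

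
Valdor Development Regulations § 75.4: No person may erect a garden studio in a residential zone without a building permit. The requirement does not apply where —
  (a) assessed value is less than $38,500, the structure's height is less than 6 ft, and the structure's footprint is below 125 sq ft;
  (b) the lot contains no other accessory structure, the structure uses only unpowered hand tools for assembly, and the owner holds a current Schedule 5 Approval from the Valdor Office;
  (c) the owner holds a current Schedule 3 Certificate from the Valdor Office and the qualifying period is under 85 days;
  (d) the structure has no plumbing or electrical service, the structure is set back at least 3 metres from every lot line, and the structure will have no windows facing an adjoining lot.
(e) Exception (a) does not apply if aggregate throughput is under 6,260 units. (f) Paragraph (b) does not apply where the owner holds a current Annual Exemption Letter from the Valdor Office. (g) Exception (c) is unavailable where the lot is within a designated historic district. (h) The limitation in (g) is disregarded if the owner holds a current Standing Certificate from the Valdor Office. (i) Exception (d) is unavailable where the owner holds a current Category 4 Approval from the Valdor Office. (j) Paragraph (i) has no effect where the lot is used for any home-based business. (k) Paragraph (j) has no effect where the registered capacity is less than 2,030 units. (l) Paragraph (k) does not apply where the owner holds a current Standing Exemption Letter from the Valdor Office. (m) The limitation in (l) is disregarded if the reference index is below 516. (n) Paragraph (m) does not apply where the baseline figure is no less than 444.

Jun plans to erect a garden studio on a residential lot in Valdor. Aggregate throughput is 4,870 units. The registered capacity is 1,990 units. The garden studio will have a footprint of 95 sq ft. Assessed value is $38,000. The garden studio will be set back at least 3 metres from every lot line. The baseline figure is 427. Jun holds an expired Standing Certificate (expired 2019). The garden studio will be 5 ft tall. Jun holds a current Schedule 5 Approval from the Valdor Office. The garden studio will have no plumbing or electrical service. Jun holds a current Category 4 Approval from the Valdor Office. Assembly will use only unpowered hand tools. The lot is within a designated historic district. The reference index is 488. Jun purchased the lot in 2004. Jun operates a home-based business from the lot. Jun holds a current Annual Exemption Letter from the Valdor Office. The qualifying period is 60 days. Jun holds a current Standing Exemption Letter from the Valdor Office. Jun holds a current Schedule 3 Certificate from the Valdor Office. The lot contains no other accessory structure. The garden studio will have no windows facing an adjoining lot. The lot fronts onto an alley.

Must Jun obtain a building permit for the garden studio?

Exception (a): assessed value is $38,000, less than the $38,500 limit; the structure's height is 5 ft, less than the 6 ft limit; the structure's footprint is 95 sq ft, below the 125 sq ft limit — every condition holds. But applying paragraph (e): (e) applies — aggregate throughput is 4,870 units, under the 6,260 units limit. So (a) is unavailable.
Exception (b): the lot has no other accessory structure; assembly uses only hand tools; a current Schedule 5 Approval is held — every condition holds. However, paragraph (f) must be considered: (f) operates against (b): a current Annual Exemption Letter is held. Exception (b) does not apply.
Exception (c)'s conditions are all satisfied: a current Schedule 3 Certificate is held; the qualifying period is 60 days, under the 85 days limit. But applying paragraphs (g)–(h): (g) operates against (c): the lot is in a historic district. (h), which would lift (g), does not operate here — the Standing Certificate is not current. Exception (c) does not apply.
Exception (d) is satisfied on its face — there is no plumbing or electrical service; the setback is at least 3 m on every side; no windows face an adjoining lot. But: (i) applies — a current Category 4 Approval is held. (j) operates (a home-based business operates on the lot), but yields to (k): (k) operates against (j): the registered capacity is 1,990 units, less than the 2,030 units limit. (l) operates (a current Standing Exemption Letter is held), but is displaced by (m): (m) applies — the reference index is 488, below the 516 limit. (n) is not engaged (the baseline figure is 427, short of 444), so (m) stands. Exception (d) does not apply.
No exception displaces § 75.4.

Yes — Jun must obtain a building permit.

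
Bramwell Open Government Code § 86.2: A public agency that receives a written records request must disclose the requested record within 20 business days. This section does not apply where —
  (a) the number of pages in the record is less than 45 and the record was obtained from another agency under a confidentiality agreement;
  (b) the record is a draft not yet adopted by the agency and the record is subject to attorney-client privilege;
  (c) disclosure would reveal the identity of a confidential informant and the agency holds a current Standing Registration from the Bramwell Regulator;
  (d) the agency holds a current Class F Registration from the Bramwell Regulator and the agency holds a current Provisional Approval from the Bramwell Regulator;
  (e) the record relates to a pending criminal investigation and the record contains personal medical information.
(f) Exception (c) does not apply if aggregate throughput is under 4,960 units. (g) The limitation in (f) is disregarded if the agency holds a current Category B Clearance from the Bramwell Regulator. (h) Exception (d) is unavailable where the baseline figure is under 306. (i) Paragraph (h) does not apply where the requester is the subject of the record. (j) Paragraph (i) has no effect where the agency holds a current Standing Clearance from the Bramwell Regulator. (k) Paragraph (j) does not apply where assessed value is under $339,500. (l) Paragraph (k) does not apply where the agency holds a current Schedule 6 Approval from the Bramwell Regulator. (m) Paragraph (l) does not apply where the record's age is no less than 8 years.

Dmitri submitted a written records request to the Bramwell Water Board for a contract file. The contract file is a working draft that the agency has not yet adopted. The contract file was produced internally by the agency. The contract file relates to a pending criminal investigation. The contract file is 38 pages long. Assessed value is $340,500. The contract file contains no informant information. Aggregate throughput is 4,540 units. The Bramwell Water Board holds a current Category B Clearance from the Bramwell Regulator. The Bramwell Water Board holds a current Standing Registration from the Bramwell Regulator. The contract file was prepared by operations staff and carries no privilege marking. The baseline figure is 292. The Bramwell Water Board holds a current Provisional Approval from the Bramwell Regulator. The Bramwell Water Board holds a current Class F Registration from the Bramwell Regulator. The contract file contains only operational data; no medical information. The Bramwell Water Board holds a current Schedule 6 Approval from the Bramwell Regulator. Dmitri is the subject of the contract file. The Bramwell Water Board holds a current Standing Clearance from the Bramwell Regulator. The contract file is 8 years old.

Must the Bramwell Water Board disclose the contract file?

Exception (a) requires that the record was obtained from another agency under a confidentiality agreement; but the contract file was produced internally, so (a) is unavailable.
Exception (b) does not apply: the contract file carries no privilege marking.
Exception (c) does not apply: the contract file contains no informant information.
All of (d)'s requirements are met (a current Class F Registration is held; a current Provisional Approval is held). But: (h) operates — the baseline figure is 292, under the 306 limit. (i) is triggered (Dmitri is the subject of the contract file), but is set aside by (j): (j) is triggered — a current Standing Clearance is held. (k), which would lift (j), is inapplicable — assessed value is $340,500, not under $339,500. So (d) is unavailable.
Exception (e) requires that the record contains personal medical information; but the contract file contains only operational data, so (e) is unavailable.
Every exception is unavailable, so the rule governs.

Yes — the Bramwell Water Board must disclose the contract file.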